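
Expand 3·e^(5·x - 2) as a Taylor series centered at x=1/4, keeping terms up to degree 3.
3·e^(-3/4) + 15·e^(-3/4)·(x - 1/4) + 75·e^(-3/4)·(x - 1/4)^2/2 + 125·e^(-3/4)·(x - 1/4)^3/2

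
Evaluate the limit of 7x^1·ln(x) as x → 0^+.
This is a 0·∞ indeterminate form at x → 0⁺.
Rewrite the product as 7·ln(x) / x^(-1) and apply L'Hôpital, or use the standard hierarchy x^(-1) ≫ |ln x| as x → 0⁺.
The indeterminate product → 0, so the limit = 0.

Final answer: 0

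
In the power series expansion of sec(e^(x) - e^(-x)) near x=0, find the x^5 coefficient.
0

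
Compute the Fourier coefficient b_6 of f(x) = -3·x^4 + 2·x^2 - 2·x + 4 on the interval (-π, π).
b_6 = (1/π) ∫_{-π}^{π} f(x)·sin(6x) dx.
Evaluate the integral (use parity and integration by parts as needed): b_6 = 2/3.

Final answer: 2/3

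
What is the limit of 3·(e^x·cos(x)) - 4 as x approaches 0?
Direct substitution at x = 0 gives -1.

Final answer: -1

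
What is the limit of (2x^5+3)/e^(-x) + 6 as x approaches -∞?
The quotient is an ∞/∞ indeterminate form as x → -∞.
Compare growth rates of the dominant terms (exponentials ≫ polynomials ≫ logarithms), or apply L'Hôpital's rule; the quotient → 0.
Adding the constant: 0 + 6 = 6. Limit = 6.

Final answer: 6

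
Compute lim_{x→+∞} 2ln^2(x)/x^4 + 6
The quotient is an ∞/∞ indeterminate form as x → +∞.
The polynomial denominator x^4 dominates the logarithmic numerator (any positive power of x ≫ ln^2(x) as x → ∞), so the quotient → 0.
Adding the constant: 0 + 6 = 6. Limit = 6.

Final answer: 6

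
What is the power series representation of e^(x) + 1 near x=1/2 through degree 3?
1 + e^(1/2) + e^(1/2)·(x - 1/2) + e^(1/2)·(x - 1/2)^2/2 + e^(1/2)·(x - 1/2)^3/6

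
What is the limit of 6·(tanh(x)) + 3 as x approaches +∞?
Evaluate the dominant behaviour as x → +∞; each term tends to a finite value or vanishes.
Limit = 9.

Final answer: 9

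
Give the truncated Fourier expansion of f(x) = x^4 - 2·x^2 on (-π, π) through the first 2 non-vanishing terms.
(56 - 8·π^2)·cos(x) - 2·π^2/3 + π^4/5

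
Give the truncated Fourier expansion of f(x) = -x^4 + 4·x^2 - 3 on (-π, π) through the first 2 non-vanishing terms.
(-64 + 8·π^2)·cos(x) - π^4/5 - 3 + 4·π^2/3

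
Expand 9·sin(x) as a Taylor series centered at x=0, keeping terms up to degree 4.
-3·x^3/2 + 9·x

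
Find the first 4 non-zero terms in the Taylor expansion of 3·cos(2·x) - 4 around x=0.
-4·x^6/15 + 2·x^4 - 6·x^2 - 1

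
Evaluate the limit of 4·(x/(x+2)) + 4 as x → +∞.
Evaluate the dominant behaviour as x → +∞; each term tends to a finite value or vanishes.
Limit = 8.

Final answer: 8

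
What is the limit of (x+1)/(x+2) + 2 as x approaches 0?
Direct substitution at x = 0 gives 5/2.

Final answer: 5/2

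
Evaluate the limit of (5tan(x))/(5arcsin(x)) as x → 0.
Both numerator and denominator → 0 as x → 0; this is a 0/0 indeterminate form.
Expand each to leading order near x = 0: numerator ~ 5·x, denominator ~ 5·x.
The limit of the ratio is 1.

Final answer: 1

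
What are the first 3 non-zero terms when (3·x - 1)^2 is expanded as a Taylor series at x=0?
9·x^2 - 6·x + 1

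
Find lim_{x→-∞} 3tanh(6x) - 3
Evaluate the dominant behaviour as x → -∞; each term tends to a finite value or vanishes.
Limit = -6.

Final answer: -6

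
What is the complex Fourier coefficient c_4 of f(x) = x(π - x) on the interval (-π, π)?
Compute the real Fourier coefficients first: a_4 = -1/4, b_4 = -π/2.
Then c_4 = (a_4 − i·b_4)/2 = -1/8 + i·π/4.

Final answer: -1/8 + i·π/4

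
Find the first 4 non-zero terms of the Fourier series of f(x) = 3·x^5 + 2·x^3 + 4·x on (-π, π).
(-116·π^2 + 6·π^4 + 704)·sin(x) + (-3·π^4 - 47/2 + 13·π^2)·sin(2·x) + (-28·π^2/9 + 128/27 + 2·π^4)·sin(3·x) + (-3·π^4/2 - 149/64 + 7·π^2/8)·sin(4·x)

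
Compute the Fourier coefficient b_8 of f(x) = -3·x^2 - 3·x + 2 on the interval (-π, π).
b_8 = (1/π) ∫_{-π}^{π} f(x)·sin(8x) dx.
Evaluate the integral (use parity and integration by parts as needed): b_8 = 3/4.

Final answer: 3/4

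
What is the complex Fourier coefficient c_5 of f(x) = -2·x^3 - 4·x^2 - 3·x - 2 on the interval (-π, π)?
Compute the real Fourier coefficients first: a_5 = 16/25, b_5 = -4·π^2/5 - 126/125.
Then c_5 = (a_5 − i·b_5)/2 = 8/25 + 63·i/125 + 2·i·π^2/5.

Final answer: 8/25 + 63·i/125 + 2·i·π^2/5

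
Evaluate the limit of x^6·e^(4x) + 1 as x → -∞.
The product is a 0·∞ indeterminate form at x → -∞.
Rewrite the product as x^6 / e^(-4x) (an ∞/∞ form) and apply L'Hôpital, or use the standard hierarchy e^(4|x|) ≫ |x^6| as x → -∞.
The indeterminate product → 0, so the limit = 1.

Final answer: 1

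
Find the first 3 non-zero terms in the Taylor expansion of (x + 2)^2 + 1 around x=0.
x^2 + 4·x + 5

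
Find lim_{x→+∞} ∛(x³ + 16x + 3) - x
This is an ∞ − ∞ indeterminate form.
Multiply by (A² + AB + B²)/(A² + AB + B²) where A = ∛(x³+16x + 3), B = x to use A³ − B³ = (A−B)(A²+AB+B²); the x³ terms cancel, leaving (16x + 3)/(A²+AB+B²) with denominator ~ 3x², so the limit is 0.
Limit = 0.

Final answer: 0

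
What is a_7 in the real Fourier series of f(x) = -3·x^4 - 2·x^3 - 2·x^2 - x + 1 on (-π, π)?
a_7 = (1/π) ∫_{-π}^{π} f(x)·cos(7x) dx.
Evaluate the integral (use parity and integration by parts as needed): a_7 = 248/2401 + 24·π^2/49.

Final answer: 248/2401 + 24·π^2/49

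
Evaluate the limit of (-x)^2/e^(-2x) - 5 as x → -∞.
The quotient is an ∞/∞ indeterminate form as x → -∞.
Compare growth rates of the dominant terms (exponentials ≫ polynomials ≫ logarithms), or apply L'Hôpital's rule; the quotient → 0.
Adding the constant: 0 - 5 = -5. Limit = -5.

Final answer: -5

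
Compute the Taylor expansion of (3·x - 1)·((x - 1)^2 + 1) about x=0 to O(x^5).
3·x^3 - 7·x^2 + 8·x - 2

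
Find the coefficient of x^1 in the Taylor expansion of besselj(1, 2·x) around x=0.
Expand to order 1: besselj(1, 2·x) = x + O(x^2).
The coefficient of x^1 is 1.

Final answer: 1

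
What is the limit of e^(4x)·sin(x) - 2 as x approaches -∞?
Evaluate the dominant behaviour as x → -∞; each term tends to a finite value or vanishes.
Limit = -2.

Final answer: -2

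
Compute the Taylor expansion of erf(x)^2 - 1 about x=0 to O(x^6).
-8·x^4/(3·π) + 4·x^2/π - 1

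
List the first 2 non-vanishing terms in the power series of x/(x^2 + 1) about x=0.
-x^3 + x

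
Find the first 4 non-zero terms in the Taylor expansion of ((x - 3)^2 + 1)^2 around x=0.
-12·x^3 + 56·x^2 - 120·x + 100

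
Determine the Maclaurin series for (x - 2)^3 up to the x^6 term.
x^3 - 6·x^2 + 12·x - 8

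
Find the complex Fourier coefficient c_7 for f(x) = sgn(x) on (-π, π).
Compute the real Fourier coefficients first: a_7 = 0, b_7 = 4/(7·π).
Then c_7 = (a_7 − i·b_7)/2 = -2·i/(7·π).

Final answer: -2·i/(7·π)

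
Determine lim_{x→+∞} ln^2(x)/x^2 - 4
The quotient is an ∞/∞ indeterminate form as x → +∞.
The polynomial denominator x^2 dominates the logarithmic numerator (any positive power of x ≫ ln^2(x) as x → ∞), so the quotient → 0.
Adding the constant: 0 - 4 = -4. Limit = -4.

Final answer: -4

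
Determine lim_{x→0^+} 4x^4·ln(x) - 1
The product is a 0·∞ indeterminate form at x → 0⁺.
Rewrite the product as 4·ln(x) / x^(-4) and apply L'Hôpital, or use the standard hierarchy x^(-4) ≫ |ln x| as x → 0⁺.
The indeterminate product → 0, so the limit = -1.

Final answer: -1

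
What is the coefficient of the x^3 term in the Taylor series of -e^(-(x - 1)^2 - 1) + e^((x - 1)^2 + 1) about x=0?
-10·e^(2)/3 + 2·e^(-2)/3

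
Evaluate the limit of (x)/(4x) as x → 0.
Both numerator and denominator → 0 as x → 0; this is a 0/0 indeterminate form.
Expand each to leading order near x = 0: numerator ~ x, denominator ~ 4·x.
The limit of the ratio is 1/4.

Final answer: 1/4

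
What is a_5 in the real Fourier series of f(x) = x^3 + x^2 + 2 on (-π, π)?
a_5 = (1/π) ∫_{-π}^{π} f(x)·cos(5x) dx.
Evaluate the integral (use parity and integration by parts as needed): a_5 = -4/25.

Final answer: -4/25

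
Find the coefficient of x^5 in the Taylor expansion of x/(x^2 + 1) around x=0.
Expand to order 5: x/(x^2 + 1) = x^5 - x^3 + x + O(x^6).
The coefficient of x^5 is 1.

Final answer: 1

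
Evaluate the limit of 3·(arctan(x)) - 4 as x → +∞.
Evaluate the dominant behaviour as x → +∞; each term tends to a finite value or vanishes.
Limit = -4 + 3·π/2.

Final answer: -4 + 3·π/2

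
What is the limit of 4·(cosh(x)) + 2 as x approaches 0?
Direct substitution at x = 0 gives 6.

Final answer: 6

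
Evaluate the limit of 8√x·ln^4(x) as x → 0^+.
This is a 0·∞ indeterminate form at x → 0⁺.
Rewrite the product as 8·ln^4(x) / x^(-1/2) and apply L'Hôpital, or use the standard hierarchy x^(-1/2) ≫ |ln x|^4 as x → 0⁺.
The indeterminate product → 0, so the limit = 0.

Final answer: 0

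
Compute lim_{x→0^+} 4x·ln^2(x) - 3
The product is a 0·∞ indeterminate form at x → 0⁺.
Rewrite the product as 4·ln^2(x) / x^(-1) and apply L'Hôpital, or use the standard hierarchy x^(-1) ≫ |ln x|^2 as x → 0⁺.
The indeterminate product → 0, so the limit = -3.

Final answer: -3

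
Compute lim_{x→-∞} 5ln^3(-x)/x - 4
The quotient is an ∞/∞ indeterminate form as x → -∞.
Compare growth rates of the dominant terms (exponentials ≫ polynomials ≫ logarithms), or apply L'Hôpital's rule; the quotient → 0.
Adding the constant: 0 - 4 = -4. Limit = -4.

Final answer: -4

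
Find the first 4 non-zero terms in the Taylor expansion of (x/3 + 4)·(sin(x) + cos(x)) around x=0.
-5·x^3/6 - 5·x^2/3 + 13·x/3 + 4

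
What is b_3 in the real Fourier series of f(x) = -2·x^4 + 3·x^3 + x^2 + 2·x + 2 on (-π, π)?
b_3 = (1/π) ∫_{-π}^{π} f(x)·sin(3x) dx.
Evaluate the integral (use parity and integration by parts as needed): b_3 = 2·π^2.

Final answer: 2·π^2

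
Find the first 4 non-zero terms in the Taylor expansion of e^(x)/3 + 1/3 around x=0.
x^3/18 + x^2/6 + x/3 + 2/3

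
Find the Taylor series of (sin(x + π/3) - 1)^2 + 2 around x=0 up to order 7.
x^7·(-1 + √(3)/2)^2·(-√(3)/(160·(-1 + √(3)/2)^2) - 1/(5040·(-1 + √(3)/2))) + x^6·(-1 + √(3)/2)^2·(-29/(1440·(-1 + √(3)/2)^2) - √(3)/(720·(-1 + √(3)/2))) + x^5·(-1 + √(3)/2)^2·(1/(120·(-1 + √(3)/2)) + √(3)/(16·(-1 + √(3)/2)^2)) + x^4·(-1 + √(3)/2)^2·(√(3)/(24·(-1 + √(3)/2)) + 5/(48·(-1 + √(3)/2)^2)) + x^3·(-1 + √(3)/2)^2·(-√(3)/(4·(-1 + √(3)/2)^2) - 1/(6·(-1 + √(3)/2))) + x^2·(-1 + √(3)/2)^2·(-√(3)/(2·(-1 + √(3)/2)) + 1/(4·(-1 + √(3)/2)^2)) + x·(-1 + √(3)/2) + (-1 + √(3)/2)^2 + 2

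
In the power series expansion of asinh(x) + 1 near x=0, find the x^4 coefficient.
Expand to order 4: asinh(x) + 1 = -x^3/6 + x + 1 + O(x^5).
The coefficient of x^4 is 0.

Final answer: 0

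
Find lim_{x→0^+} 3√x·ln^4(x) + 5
The product is a 0·∞ indeterminate form at x → 0⁺.
Rewrite the product as 3·ln^4(x) / x^(-1/2) and apply L'Hôpital, or use the standard hierarchy x^(-1/2) ≫ |ln x|^4 as x → 0⁺.
The indeterminate product → 0, so the limit = 5.

Final answer: 5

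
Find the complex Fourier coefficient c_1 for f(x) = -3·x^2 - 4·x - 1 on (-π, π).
Compute the real Fourier coefficients first: a_1 = 12, b_1 = -8.
Then c_1 = (a_1 − i·b_1)/2 = 6 + 4·i.

Final answer: 6 + 4·i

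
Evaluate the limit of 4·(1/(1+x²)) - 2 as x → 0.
Direct substitution at x = 0 gives 2.

Final answer: 2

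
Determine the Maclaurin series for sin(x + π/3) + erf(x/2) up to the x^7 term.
x^7·(-1/(2688·√(π)) - 1/10080) - √(3)·x^6/1440 + x^5·(1/(160·√(π)) + 1/240) + √(3)·x^4/48 + x^3·(-1/12 - 1/(12·√(π))) - √(3)·x^2/4 + x·(1/2 + 1/√(π)) + √(3)/2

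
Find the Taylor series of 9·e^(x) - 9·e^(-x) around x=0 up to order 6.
3·x^5/20 + 3·x^3 + 18·x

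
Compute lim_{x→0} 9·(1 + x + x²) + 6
Direct substitution at x = 0 gives 15.

Final answer: 15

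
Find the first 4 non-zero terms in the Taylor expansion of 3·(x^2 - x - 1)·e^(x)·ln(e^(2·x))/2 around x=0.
x^4 - 3·x^3/2 - 6·x^2 - 3·x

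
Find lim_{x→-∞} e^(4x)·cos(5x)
Evaluate the dominant behaviour as x → -∞; each term tends to a finite value or vanishes.
Limit = 0.

Final answer: 0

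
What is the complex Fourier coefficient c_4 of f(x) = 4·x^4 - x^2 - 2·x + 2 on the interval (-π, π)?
Compute the real Fourier coefficients first: a_4 = -1 + 2·π^2, b_4 = 1.
Then c_4 = (a_4 − i·b_4)/2 = -1/2 + π^2 - i/2.

Final answer: -1/2 + π^2 - i/2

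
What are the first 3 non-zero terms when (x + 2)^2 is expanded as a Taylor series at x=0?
x^2 + 4·x + 4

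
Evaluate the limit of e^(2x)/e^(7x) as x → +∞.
This is an ∞/∞ indeterminate form as x → +∞.
Rewrite e^(2x)/e^(7x) = e^((2−7)x) = e^(-5x); the exponent coefficient is -5 < 0 so e^(-5x) → 0.
Limit = 0.

Final answer: 0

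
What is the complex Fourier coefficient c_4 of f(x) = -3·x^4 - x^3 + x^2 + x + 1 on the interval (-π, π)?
Compute the real Fourier coefficients first: a_4 = 13/16 - 3·π^2/2, b_4 = -11/16 + π^2/2.
Then c_4 = (a_4 − i·b_4)/2 = -3·π^2/4 + 13/32 - i·π^2/4 + 11·i/32.

Final answer: -3·π^2/4 + 13/32 - i·π^2/4 + 11·i/32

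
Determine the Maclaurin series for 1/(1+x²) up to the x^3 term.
1 - x^2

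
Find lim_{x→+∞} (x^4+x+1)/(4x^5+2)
This is an ∞/∞ indeterminate form as x → +∞.
Divide numerator and denominator by x^5 and let the lower-order terms vanish; the numerator's degree 4 is below the denominator's degree 5, so the quotient → 0.
Limit = 0.

Final answer: 0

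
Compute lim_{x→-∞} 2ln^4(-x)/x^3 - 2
The quotient is an ∞/∞ indeterminate form as x → -∞.
Compare growth rates of the dominant terms (exponentials ≫ polynomials ≫ logarithms), or apply L'Hôpital's rule; the quotient → 0.
Adding the constant: 0 - 2 = -2. Limit = -2.

Final answer: -2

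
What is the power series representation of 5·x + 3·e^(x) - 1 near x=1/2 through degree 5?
3/2 + 3·e^(1/2) + (3·e^(1/2) + 5)·(x - 1/2) + 3·e^(1/2)·(x - 1/2)^2/2 + e^(1/2)·(x - 1/2)^3/2 + e^(1/2)·(x - 1/2)^4/8 + e^(1/2)·(x - 1/2)^5/40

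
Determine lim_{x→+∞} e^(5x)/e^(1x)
This is an ∞/∞ indeterminate form as x → +∞.
Rewrite e^(5x)/e^(1x) = e^((5−1)x) = e^(4x); the exponent coefficient is 4 > 0 so e^(4x) → ∞.
Limit = ∞.

Final answer: ∞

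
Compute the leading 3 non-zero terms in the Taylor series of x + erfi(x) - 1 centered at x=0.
2·x^3/(3·√(π)) + x·(1 + 2/√(π)) - 1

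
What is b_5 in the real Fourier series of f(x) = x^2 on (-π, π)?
b_5 = (1/π) ∫_{-π}^{π} f(x)·sin(5x) dx.
Evaluate the integral (use parity and integration by parts as needed): b_5 = 0.

Final answer: 0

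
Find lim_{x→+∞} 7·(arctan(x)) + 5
Evaluate the dominant behaviour as x → +∞; each term tends to a finite value or vanishes.
Limit = 5 + 7·π/2.

Final answer: 5 + 7·π/2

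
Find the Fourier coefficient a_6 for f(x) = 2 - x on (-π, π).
a_6 = (1/π) ∫_{-π}^{π} f(x)·cos(6x) dx.
Evaluate the integral (use parity and integration by parts as needed): a_6 = 0.

Final answer: 0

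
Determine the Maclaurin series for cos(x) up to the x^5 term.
x^4/24 - x^2/2 + 1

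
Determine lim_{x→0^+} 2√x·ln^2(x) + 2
The product is a 0·∞ indeterminate form at x → 0⁺.
Rewrite the product as 2·ln^2(x) / x^(-1/2) and apply L'Hôpital, or use the standard hierarchy x^(-1/2) ≫ |ln x|^2 as x → 0⁺.
The indeterminate product → 0, so the limit = 2.

Final answer: 2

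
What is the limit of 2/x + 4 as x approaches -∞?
Evaluate the dominant behaviour as x → -∞; each term tends to a finite value or vanishes.
Limit = 4.

Final answer: 4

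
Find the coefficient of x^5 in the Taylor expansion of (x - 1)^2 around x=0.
Expand to order 5: (x - 1)^2 = x^2 - 2·x + 1 + O(x^6).
The coefficient of x^5 is 0.

Final answer: 0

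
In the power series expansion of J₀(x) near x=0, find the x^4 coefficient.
Expand to order 4: J₀(x) = x^4/64 - x^2/4 + 1 + O(x^5).
The coefficient of x^4 is 1/64.

Final answer: 1/64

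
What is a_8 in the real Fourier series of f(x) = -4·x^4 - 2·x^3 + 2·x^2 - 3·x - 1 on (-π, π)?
a_8 = (1/π) ∫_{-π}^{π} f(x)·cos(8x) dx.
Evaluate the integral (use parity and integration by parts as needed): a_8 = 11/64 - π^2/2.

Final answer: 11/64 - π^2/2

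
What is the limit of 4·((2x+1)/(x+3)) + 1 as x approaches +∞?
Evaluate the dominant behaviour as x → +∞; each term tends to a finite value or vanishes.
Limit = 9.

Final answer: 9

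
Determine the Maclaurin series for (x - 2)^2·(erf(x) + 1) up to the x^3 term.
-2·x^3/(3·√(π)) + x^2·(1 - 8/√(π)) + x·(-4 + 8/√(π)) + 4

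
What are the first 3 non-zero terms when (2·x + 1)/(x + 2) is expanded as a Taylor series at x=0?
-3·x^2/8 + 3·x/4 + 1/2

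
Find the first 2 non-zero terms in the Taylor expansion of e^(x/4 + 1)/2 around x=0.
e·x/8 + e/2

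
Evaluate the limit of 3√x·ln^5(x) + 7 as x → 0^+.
The product is a 0·∞ indeterminate form at x → 0⁺.
Rewrite the product as 3·ln^5(x) / x^(-1/2) and apply L'Hôpital, or use the standard hierarchy x^(-1/2) ≫ |ln x|^5 as x → 0⁺.
The indeterminate product → 0, so the limit = 7.

Final answer: 7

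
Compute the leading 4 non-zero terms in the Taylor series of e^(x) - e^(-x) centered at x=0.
x^7/2520 + x^5/60 + x^3/3 + 2·x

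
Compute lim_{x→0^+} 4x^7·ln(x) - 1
The product is a 0·∞ indeterminate form at x → 0⁺.
Rewrite the product as 4·ln(x) / x^(-7) and apply L'Hôpital, or use the standard hierarchy x^(-7) ≫ |ln x| as x → 0⁺.
The indeterminate product → 0, so the limit = -1.

Final answer: -1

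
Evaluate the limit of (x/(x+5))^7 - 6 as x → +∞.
As x → +∞: x/(x+5) = 1/(1 + 5/x) → 1, and the 7th power of a limit-1 base also → 1; with the additive constant, 1 - 6 = -5.
Limit = -5.

Final answer: -5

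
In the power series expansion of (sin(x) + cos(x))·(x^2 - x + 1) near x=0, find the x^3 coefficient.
Expand to order 3: (sin(x) + cos(x))·(x^2 - x + 1) = 4·x^3/3 - x^2/2 + 1 + O(x^4).
The coefficient of x^3 is 4/3.

Final answer: 4/3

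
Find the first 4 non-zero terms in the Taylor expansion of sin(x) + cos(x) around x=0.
-x^3/6 - x^2/2 + x + 1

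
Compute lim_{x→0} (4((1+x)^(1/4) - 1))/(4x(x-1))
Both numerator and denominator → 0 as x → 0; this is a 0/0 indeterminate form.
Expand each to leading order near x = 0: numerator ~ x, denominator ~ -4·x.
The limit of the ratio is -1/4.

Final answer: -1/4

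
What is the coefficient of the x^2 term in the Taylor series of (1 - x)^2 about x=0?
Expand to order 2: (1 - x)^2 = x^2 - 2·x + 1 + O(x^3).
The coefficient of x^2 is 1.

Final answer: 1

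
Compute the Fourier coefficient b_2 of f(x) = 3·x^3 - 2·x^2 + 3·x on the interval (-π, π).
b_2 = (1/π) ∫_{-π}^{π} f(x)·sin(2x) dx.
Evaluate the integral (use parity and integration by parts as needed): b_2 = 3/2 - 3·π^2.

Final answer: 3/2 - 3·π^2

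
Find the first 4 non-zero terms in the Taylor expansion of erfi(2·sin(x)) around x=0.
241·x^7/(180·√(π)) + 113·x^5/(30·√(π)) + 14·x^3/(3·√(π)) + 4·x/√(π)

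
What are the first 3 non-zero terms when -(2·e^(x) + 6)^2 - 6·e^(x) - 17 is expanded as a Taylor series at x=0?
-23·x^2 - 38·x - 87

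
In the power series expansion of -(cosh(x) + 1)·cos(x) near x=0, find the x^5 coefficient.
Expand to order 5: -(cosh(x) + 1)·cos(x) = x^4/8 + x^2/2 - 2 + O(x^6).
The coefficient of x^5 is 0.

Final answer: 0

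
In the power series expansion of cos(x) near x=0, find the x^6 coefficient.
Expand to order 6: cos(x) = -x^6/720 + x^4/24 - x^2/2 + 1 + O(x^7).
The coefficient of x^6 is -1/720.

Final answer: -1/720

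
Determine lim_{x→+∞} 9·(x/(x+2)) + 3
Evaluate the dominant behaviour as x → +∞; each term tends to a finite value or vanishes.
Limit = 12.

Final answer: 12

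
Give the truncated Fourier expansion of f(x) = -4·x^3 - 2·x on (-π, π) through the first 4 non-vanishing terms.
(44 - 8·π^2)·sin(x) + (-4 + 4·π^2)·sin(2·x) + (4/9 - 8·π^2/3)·sin(3·x) + (1/4 + 2·π^2)·sin(4·x)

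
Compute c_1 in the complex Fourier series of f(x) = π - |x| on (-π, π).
Compute the real Fourier coefficients first: a_1 = 4/π, b_1 = 0.
Then c_1 = (a_1 − i·b_1)/2 = 2/π.

Final answer: 2/π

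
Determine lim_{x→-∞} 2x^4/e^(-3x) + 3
The quotient is an ∞/∞ indeterminate form as x → -∞.
Compare growth rates of the dominant terms (exponentials ≫ polynomials ≫ logarithms), or apply L'Hôpital's rule; the quotient → 0.
Adding the constant: 0 + 3 = 3. Limit = 3.

Final answer: 3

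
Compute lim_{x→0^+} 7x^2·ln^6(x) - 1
The product is a 0·∞ indeterminate form at x → 0⁺.
Rewrite the product as 7·ln^6(x) / x^(-2) and apply L'Hôpital, or use the standard hierarchy x^(-2) ≫ |ln x|^6 as x → 0⁺.
The indeterminate product → 0, so the limit = -1.

Final answer: -1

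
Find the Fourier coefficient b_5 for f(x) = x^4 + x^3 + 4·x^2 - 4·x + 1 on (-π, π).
b_5 = (1/π) ∫_{-π}^{π} f(x)·sin(5x) dx.
Evaluate the integral (use parity and integration by parts as needed): b_5 = -212/125 + 2·π^2/5.

Final answer: -212/125 + 2·π^2/5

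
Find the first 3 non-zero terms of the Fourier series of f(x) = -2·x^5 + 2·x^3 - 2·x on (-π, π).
(-508 - 4·π^4 + 84·π^2)·sin(x) + (-12·π^2 + 20 + 2·π^4)·sin(2·x) + (-4·π^4/3 - 340/81 + 116·π^2/27)·sin(3·x)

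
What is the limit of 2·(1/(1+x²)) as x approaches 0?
Direct substitution at x = 0 gives 2.

Final answer: 2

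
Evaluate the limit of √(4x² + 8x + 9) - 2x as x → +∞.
As x → +∞: multiply by the conjugate to get (8x+9)/(√(4x²+8x+9)+2x); the denominator ~ 4x, so the limit is 8/4 = 2.
Limit = 2.

Final answer: 2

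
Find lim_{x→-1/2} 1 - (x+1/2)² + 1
Direct substitution at x = -1/2 gives 2.

Final answer: 2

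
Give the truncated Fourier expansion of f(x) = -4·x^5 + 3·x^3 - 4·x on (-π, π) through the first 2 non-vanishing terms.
(-1004 - 8·π^4 + 166·π^2)·sin(x) + (-23·π^2 + 77/2 + 4·π^4)·sin(2·x)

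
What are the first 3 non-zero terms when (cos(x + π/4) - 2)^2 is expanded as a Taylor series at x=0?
x^2·(-2 + √(2)/2)^2·(1/(2·(-2 + √(2)/2)^2) - √(2)/(2·(-2 + √(2)/2))) - √(2)·x·(-2 + √(2)/2) + (-2 + √(2)/2)^2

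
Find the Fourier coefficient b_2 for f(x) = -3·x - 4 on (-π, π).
b_2 = (1/π) ∫_{-π}^{π} f(x)·sin(2x) dx.
Evaluate the integral (use parity and integration by parts as needed): b_2 = 3.

Final answer: 3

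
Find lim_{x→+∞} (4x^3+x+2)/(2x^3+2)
This is an ∞/∞ indeterminate form as x → +∞.
Divide numerator and denominator by x^3 and let the lower-order terms vanish; the leading terms give 4/2 = 2.
Limit = 2.

Final answer: 2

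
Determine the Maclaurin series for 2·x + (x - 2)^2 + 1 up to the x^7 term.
x^2 - 2·x + 5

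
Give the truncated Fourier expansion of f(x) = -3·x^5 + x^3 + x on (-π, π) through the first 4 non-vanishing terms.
(-730 - 6·π^4 + 122·π^2)·sin(x) + (-16·π^2 + 23 + 3·π^4)·sin(2·x) + (-2·π^4 - 74/27 + 46·π^2/9)·sin(3·x) + (-19·π^2/8 + 25/64 + 3·π^4/2)·sin(4·x)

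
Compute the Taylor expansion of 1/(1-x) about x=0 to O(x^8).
x^7 + x^6 + x^5 + x^4 + x^3 + x^2 + x + 1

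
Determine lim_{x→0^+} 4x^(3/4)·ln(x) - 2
The product is a 0·∞ indeterminate form at x → 0⁺.
Rewrite the product as 4·ln(x) / x^(-3/4) and apply L'Hôpital, or use the standard hierarchy x^(-3/4) ≫ |ln x| as x → 0⁺.
The indeterminate product → 0, so the limit = -2.

Final answer: -2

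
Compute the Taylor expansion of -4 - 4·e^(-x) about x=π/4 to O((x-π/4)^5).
(-4·e^(π/4) - 4)·e^(-π/4) + 4·e^(-π/4)·(x - π/4) - 2·e^(-π/4)·(x - π/4)^2 + 2·e^(-π/4)·(x - π/4)^3/3 - e^(-π/4)·(x - π/4)^4/6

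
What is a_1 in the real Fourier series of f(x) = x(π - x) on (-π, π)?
a_1 = (1/π) ∫_{-π}^{π} f(x)·cos(1x) dx.
Evaluate the integral (use parity and integration by parts as needed): a_1 = 4.

Final answer: 4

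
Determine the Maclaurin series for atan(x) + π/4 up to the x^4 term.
-x^3/3 + x + π/4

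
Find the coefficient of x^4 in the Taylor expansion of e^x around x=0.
Expand to order 4: e^x = x^4/24 + x^3/6 + x^2/2 + x + 1 + O(x^5).
The coefficient of x^4 is 1/24.

Final answer: 1/24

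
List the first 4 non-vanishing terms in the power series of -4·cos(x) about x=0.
x^6/180 - x^4/6 + 2·x^2 - 4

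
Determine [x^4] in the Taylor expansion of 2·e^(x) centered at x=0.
Expand to order 4: 2·e^(x) = x^4/12 + x^3/3 + x^2 + 2·x + 2 + O(x^5).
The coefficient of x^4 is 1/12.

Final answer: 1/12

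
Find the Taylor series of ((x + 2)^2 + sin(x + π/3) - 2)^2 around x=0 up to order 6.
x^6·(√(3)/2 + 2)^2·(-√(3)/(720·(√(3)/2 + 2)) + √(3)·(-√(3)/(4·(√(3)/2 + 2)) + 1/(√(3)/2 + 2))/(24·(√(3)/2 + 2)) + 2/(45·(√(3)/2 + 2)^2)) + x^5·(√(3)/2 + 2)^2·(-(-√(3)/(4·(√(3)/2 + 2)) + 1/(√(3)/2 + 2))/(6·(√(3)/2 + 2)) + 1/(120·(√(3)/2 + 2)) + 3·√(3)/(16·(√(3)/2 + 2)^2)) + x^4·(√(3)/2 + 2)^2·(-3/(4·(√(3)/2 + 2)^2) + √(3)/(24·(√(3)/2 + 2)) + (-√(3)/(4·(√(3)/2 + 2)) + 1/(√(3)/2 + 2))^2) + x^3·(√(3)/2 + 2)^2·(-1/(6·(√(3)/2 + 2)) + 9·(-√(3)/(4·(√(3)/2 + 2)) + 1/(√(3)/2 + 2))/(√(3)/2 + 2)) + x^2·(√(3)/2 + 2)^2·(-√(3)/(2·(√(3)/2 + 2)) + 2/(√(3)/2 + 2) + 81/(4·(√(3)/2 + 2)^2)) + x·(9·√(3)/2 + 18) + (√(3)/2 + 2)^2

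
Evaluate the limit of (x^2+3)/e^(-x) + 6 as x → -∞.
The quotient is an ∞/∞ indeterminate form as x → -∞.
Compare growth rates of the dominant terms (exponentials ≫ polynomials ≫ logarithms), or apply L'Hôpital's rule; the quotient → 0.
Adding the constant: 0 + 6 = 6. Limit = 6.

Final answer: 6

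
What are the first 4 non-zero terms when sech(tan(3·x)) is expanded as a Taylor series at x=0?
243·x^6/80 - 81·x^4/8 - 9·x^2/2 + 1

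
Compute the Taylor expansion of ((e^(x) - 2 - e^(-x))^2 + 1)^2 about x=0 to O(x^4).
-232·x^3/3 + 104·x^2 - 80·x + 25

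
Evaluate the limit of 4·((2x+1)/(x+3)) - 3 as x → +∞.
Evaluate the dominant behaviour as x → +∞; each term tends to a finite value or vanishes.
Limit = 5.

Final answer: 5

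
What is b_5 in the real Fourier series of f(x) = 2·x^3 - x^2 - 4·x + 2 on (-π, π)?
b_5 = (1/π) ∫_{-π}^{π} f(x)·sin(5x) dx.
Evaluate the integral (use parity and integration by parts as needed): b_5 = -224/125 + 4·π^2/5.

Final answer: -224/125 + 4·π^2/5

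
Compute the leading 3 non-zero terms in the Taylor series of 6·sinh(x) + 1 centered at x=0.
x^3 + 6·x + 1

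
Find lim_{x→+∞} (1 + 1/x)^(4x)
As x → +∞: write (1 + 1/x)^(4x) = ((1 + 1/x)^x)^4 → (e^1)^4 = e^4.
Limit = e^(4).

Final answer: e^(4)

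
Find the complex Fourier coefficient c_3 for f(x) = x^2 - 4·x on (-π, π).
Compute the real Fourier coefficients first: a_3 = -4/9, b_3 = -8/3.
Then c_3 = (a_3 − i·b_3)/2 = -2/9 + 4·i/3.

Final answer: -2/9 + 4·i/3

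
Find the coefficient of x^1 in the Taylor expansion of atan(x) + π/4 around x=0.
Expand to order 1: atan(x) + π/4 = x + π/4 + O(x^2).
The coefficient of x^1 is 1.

Final answer: 1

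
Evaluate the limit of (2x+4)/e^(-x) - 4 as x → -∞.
The quotient is an ∞/∞ indeterminate form as x → -∞.
Compare growth rates of the dominant terms (exponentials ≫ polynomials ≫ logarithms), or apply L'Hôpital's rule; the quotient → 0.
Adding the constant: 0 - 4 = -4. Limit = -4.

Final answer: -4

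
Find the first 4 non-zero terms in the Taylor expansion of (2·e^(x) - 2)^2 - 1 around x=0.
7·x^4/3 + 4·x^3 + 4·x^2 - 1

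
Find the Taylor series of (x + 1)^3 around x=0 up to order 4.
x^3 + 3·x^2 + 3·x + 1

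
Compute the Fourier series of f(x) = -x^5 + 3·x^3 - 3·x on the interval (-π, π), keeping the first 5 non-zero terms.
(-282 - 2·π^4 + 46·π^2)·sin(x) + (-8·π^2 + 15 + π^4)·sin(2·x) + (-2·π^4/3 - 350/81 + 94·π^2/27)·sin(3·x) + (-17·π^2/8 + 147/64 + π^4/2)·sin(4·x) + (-2·π^4/5 - 978/625 + 38·π^2/25)·sin(5·x)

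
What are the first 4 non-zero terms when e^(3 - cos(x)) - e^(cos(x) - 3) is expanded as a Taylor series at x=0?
x^6·(31·e^(-2)/720 + e^(2)/720) + x^4·(-e^(-2)/6 + e^(2)/12) + x^2·(e^(-2)/2 + e^(2)/2) - e^(-2) + e^(2)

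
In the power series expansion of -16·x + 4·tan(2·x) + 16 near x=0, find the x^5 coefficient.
Expand to order 5: -16·x + 4·tan(2·x) + 16 = 256·x^5/15 + 32·x^3/3 - 8·x + 16 + O(x^6).
The coefficient of x^5 is 256/15.

Final answer: 256/15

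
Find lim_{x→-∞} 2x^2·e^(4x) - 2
The product is a 0·∞ indeterminate form at x → -∞.
Rewrite the product as 2x^2 / e^(-4x) (an ∞/∞ form) and apply L'Hôpital, or use the standard hierarchy e^(4|x|) ≫ |x^2| as x → -∞.
The indeterminate product → 0, so the limit = -2.

Final answer: -2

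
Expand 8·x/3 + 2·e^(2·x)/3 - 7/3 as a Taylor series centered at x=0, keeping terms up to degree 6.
8·x^6/135 + 8·x^5/45 + 4·x^4/9 + 8·x^3/9 + 4·x^2/3 + 4·x - 5/3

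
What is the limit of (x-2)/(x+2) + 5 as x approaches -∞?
Evaluate the dominant behaviour as x → -∞; each term tends to a finite value or vanishes.
Limit = 6.

Final answer: 6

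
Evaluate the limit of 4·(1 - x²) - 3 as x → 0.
Direct substitution at x = 0 gives 1.

Final answer: 1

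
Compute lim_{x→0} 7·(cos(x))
Direct substitution at x = 0 gives 7.

Final answer: 7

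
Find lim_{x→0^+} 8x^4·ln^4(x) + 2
The product is a 0·∞ indeterminate form at x → 0⁺.
Rewrite the product as 8·ln^4(x) / x^(-4) and apply L'Hôpital, or use the standard hierarchy x^(-4) ≫ |ln x|^4 as x → 0⁺.
The indeterminate product → 0, so the limit = 2.

Final answer: 2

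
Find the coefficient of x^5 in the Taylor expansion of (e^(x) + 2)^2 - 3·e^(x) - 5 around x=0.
Expand to order 5: (e^(x) + 2)^2 - 3·e^(x) - 5 = 11·x^5/40 + 17·x^4/24 + 3·x^3/2 + 5·x^2/2 + 3·x + 1 + O(x^6).
The coefficient of x^5 is 11/40.

Final answer: 11/40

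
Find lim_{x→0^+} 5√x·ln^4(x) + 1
The product is a 0·∞ indeterminate form at x → 0⁺.
Rewrite the product as 5·ln^4(x) / x^(-1/2) and apply L'Hôpital, or use the standard hierarchy x^(-1/2) ≫ |ln x|^4 as x → 0⁺.
The indeterminate product → 0, so the limit = 1.

Final answer: 1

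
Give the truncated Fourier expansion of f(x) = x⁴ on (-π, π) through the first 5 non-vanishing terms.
(48 - 8·π^2)·cos(x) + (-3 + 2·π^2)·cos(2·x) + (16/27 - 8·π^2/9)·cos(3·x) + (-3/16 + π^2/2)·cos(4·x) + π^4/5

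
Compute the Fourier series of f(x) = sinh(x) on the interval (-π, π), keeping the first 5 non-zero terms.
sin(x)·sinh(π)/π - 4·sin(2·x)·sinh(π)/(5·π) + 3·sin(3·x)·sinh(π)/(5·π) - 8·sin(4·x)·sinh(π)/(17·π) + 5·sin(5·x)·sinh(π)/(13·π)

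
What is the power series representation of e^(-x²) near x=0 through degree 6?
-x^6/6 + x^4/2 - x^2 + 1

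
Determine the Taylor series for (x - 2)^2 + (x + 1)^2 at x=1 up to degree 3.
5 + 2·(x - 1) + 2·(x - 1)^2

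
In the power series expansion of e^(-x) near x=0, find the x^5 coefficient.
Expand to order 5: e^(-x) = -x^5/120 + x^4/24 - x^3/6 + x^2/2 - x + 1 + O(x^6).
The coefficient of x^5 is -1/120.

Final answer: -1/120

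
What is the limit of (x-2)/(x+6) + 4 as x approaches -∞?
Evaluate the dominant behaviour as x → -∞; each term tends to a finite value or vanishes.
Limit = 5.

Final answer: 5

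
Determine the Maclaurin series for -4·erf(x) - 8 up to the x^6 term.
-4·x^5/(5·√(π)) + 8·x^3/(3·√(π)) - 8·x/√(π) - 8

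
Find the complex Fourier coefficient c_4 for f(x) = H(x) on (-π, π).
Compute the real Fourier coefficients first: a_4 = 0, b_4 = 0.
Then c_4 = (a_4 − i·b_4)/2 = 0.

Final answer: 0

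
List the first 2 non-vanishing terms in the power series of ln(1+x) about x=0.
-x^2/2 + x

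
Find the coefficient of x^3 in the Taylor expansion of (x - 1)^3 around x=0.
Expand to order 3: (x - 1)^3 = x^3 - 3·x^2 + 3·x - 1 + O(x^4).
The coefficient of x^3 is 1.

Final answer: 1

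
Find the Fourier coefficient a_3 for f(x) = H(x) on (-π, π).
a_3 = (1/π) ∫_{-π}^{π} f(x)·cos(3x) dx.
Evaluate the integral (use parity and integration by parts as needed): a_3 = 0.

Final answer: 0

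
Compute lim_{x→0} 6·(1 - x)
Direct substitution at x = 0 gives 6.

Final answer: 6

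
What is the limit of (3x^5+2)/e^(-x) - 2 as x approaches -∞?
The quotient is an ∞/∞ indeterminate form as x → -∞.
Compare growth rates of the dominant terms (exponentials ≫ polynomials ≫ logarithms), or apply L'Hôpital's rule; the quotient → 0.
Adding the constant: 0 - 2 = -2. Limit = -2.

Final answer: -2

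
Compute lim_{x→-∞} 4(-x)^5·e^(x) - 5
The product is a 0·∞ indeterminate form at x → -∞.
Rewrite the product as 4(-x)^5 / e^(-x) (an ∞/∞ form) and apply L'Hôpital, or use the standard hierarchy e^(|x|) ≫ |(-x)^5| as x → -∞.
The indeterminate product → 0, so the limit = -5.

Final answer: -5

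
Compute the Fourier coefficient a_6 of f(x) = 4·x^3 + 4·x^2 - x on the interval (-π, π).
a_6 = (1/π) ∫_{-π}^{π} f(x)·cos(6x) dx.
Evaluate the integral (use parity and integration by parts as needed): a_6 = 4/9.

Final answer: 4/9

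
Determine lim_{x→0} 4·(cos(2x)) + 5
Direct substitution at x = 0 gives 9.

Final answer: 9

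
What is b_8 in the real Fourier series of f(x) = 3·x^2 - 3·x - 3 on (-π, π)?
b_8 = (1/π) ∫_{-π}^{π} f(x)·sin(8x) dx.
Evaluate the integral (use parity and integration by parts as needed): b_8 = 3/4.

Final answer: 3/4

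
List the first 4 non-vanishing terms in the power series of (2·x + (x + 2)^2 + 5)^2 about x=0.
12·x^3 + 54·x^2 + 108·x + 81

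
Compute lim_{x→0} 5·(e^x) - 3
Direct substitution at x = 0 gives 2.

Final answer: 2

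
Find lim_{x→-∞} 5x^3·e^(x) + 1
The product is a 0·∞ indeterminate form at x → -∞.
Rewrite the product as 5x^3 / e^(-x) (an ∞/∞ form) and apply L'Hôpital, or use the standard hierarchy e^(|x|) ≫ |x^3| as x → -∞.
The indeterminate product → 0, so the limit = 1.

Final answer: 1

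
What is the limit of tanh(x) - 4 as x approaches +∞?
Evaluate the dominant behaviour as x → +∞; each term tends to a finite value or vanishes.
Limit = -3.

Final answer: -3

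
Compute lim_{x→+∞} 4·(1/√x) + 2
Evaluate the dominant behaviour as x → +∞; each term tends to a finite value or vanishes.
Limit = 2.

Final answer: 2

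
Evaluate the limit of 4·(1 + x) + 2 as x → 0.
Direct substitution at x = 0 gives 6.

Final answer: 6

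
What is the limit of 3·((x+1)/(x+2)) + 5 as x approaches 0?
Direct substitution at x = 0 gives 13/2.

Final answer: 13/2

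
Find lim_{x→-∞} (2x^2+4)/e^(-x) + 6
The quotient is an ∞/∞ indeterminate form as x → -∞.
Compare growth rates of the dominant terms (exponentials ≫ polynomials ≫ logarithms), or apply L'Hôpital's rule; the quotient → 0.
Adding the constant: 0 + 6 = 6. Limit = 6.

Final answer: 6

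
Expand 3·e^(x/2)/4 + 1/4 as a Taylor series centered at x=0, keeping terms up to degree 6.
x^6/61440 + x^5/5120 + x^4/512 + x^3/64 + 3·x^2/32 + 3·x/8 + 1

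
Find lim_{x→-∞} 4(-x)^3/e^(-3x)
This is an ∞/∞ indeterminate form as x → -∞.
Compare growth rates of the dominant terms (exponentials ≫ polynomials ≫ logarithms), or apply L'Hôpital's rule; the quotient → 0.
Limit = 0.

Final answer: 0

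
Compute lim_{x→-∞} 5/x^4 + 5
Evaluate the dominant behaviour as x → -∞; each term tends to a finite value or vanishes.
Limit = 5.

Final answer: 5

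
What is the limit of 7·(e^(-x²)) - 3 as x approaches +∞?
Evaluate the dominant behaviour as x → +∞; each term tends to a finite value or vanishes.
Limit = -3.

Final answer: -3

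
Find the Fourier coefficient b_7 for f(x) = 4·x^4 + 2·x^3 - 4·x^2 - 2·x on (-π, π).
b_7 = (1/π) ∫_{-π}^{π} f(x)·sin(7x) dx.
Evaluate the integral (use parity and integration by parts as needed): b_7 = -220/343 + 4·π^2/7.

Final answer: -220/343 + 4·π^2/7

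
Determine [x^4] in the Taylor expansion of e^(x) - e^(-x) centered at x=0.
Expand to order 4: e^(x) - e^(-x) = x^3/3 + 2·x + O(x^5).
The coefficient of x^4 is 0.

Final answer: 0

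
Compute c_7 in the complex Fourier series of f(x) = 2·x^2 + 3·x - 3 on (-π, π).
Compute the real Fourier coefficients first: a_7 = -8/49, b_7 = 6/7.
Then c_7 = (a_7 − i·b_7)/2 = -4/49 - 3·i/7.

Final answer: -4/49 - 3·i/7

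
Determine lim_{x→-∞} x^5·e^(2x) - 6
The product is a 0·∞ indeterminate form at x → -∞.
Rewrite the product as x^5 / e^(-2x) (an ∞/∞ form) and apply L'Hôpital, or use the standard hierarchy e^(2|x|) ≫ |x^5| as x → -∞.
The indeterminate product → 0, so the limit = -6.

Final answer: -6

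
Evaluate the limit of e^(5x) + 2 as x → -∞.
Evaluate the dominant behaviour as x → -∞; each term tends to a finite value or vanishes.
Limit = 2.

Final answer: 2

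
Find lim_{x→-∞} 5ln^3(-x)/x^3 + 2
The quotient is an ∞/∞ indeterminate form as x → -∞.
Compare growth rates of the dominant terms (exponentials ≫ polynomials ≫ logarithms), or apply L'Hôpital's rule; the quotient → 0.
Adding the constant: 0 + 2 = 2. Limit = 2.

Final answer: 2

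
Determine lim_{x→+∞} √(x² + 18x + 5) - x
This is an ∞ − ∞ indeterminate form.
Multiply and divide by the conjugate √(x²+18x + 5) + x; the x² terms cancel, leaving (18x + 5)/(√(x²+18x + 5)+x) → 18/2 = 9.
Limit = 9.

Final answer: 9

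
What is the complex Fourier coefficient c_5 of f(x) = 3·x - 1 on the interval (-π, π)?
Compute the real Fourier coefficients first: a_5 = 0, b_5 = 6/5.
Then c_5 = (a_5 − i·b_5)/2 = -3·i/5.

Final answer: -3·i/5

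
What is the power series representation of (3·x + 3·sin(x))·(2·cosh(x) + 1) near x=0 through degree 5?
3·x^5/40 + 9·x^3/2 + 18·x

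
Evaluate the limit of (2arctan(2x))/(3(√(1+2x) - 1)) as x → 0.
Both numerator and denominator → 0 as x → 0; this is a 0/0 indeterminate form.
Expand each to leading order near x = 0: numerator ~ 4·x, denominator ~ 3·x.
The limit of the ratio is 4/3.

Final answer: 4/3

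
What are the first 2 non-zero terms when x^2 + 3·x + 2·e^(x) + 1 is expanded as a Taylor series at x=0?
5·x + 3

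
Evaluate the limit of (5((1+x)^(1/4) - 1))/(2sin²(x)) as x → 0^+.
Both numerator and denominator → 0 as x → 0^+; this is a 0/0 indeterminate form.
Expand each to leading order near x = 0: numerator ~ 5·x/4, denominator ~ 2·x^2.
The limit of the ratio is ∞.

Final answer: ∞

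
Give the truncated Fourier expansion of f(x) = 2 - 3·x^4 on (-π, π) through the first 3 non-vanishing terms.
(-144 + 24·π^2)·cos(x) + (9 - 6·π^2)·cos(2·x) - 3·π^4/5 + 2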